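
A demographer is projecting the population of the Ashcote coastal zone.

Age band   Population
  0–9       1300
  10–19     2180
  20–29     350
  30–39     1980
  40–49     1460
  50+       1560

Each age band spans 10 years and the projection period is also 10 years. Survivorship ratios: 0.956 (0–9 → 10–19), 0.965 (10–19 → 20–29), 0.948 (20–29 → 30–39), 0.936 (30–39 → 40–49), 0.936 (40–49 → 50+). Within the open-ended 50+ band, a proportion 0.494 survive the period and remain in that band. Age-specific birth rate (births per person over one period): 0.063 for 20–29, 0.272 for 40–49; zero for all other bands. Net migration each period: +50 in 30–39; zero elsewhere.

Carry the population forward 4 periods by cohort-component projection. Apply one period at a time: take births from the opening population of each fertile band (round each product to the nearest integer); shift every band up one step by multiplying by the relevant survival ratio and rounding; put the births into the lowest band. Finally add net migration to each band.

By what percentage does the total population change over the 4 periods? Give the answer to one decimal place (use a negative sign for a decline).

-38.1

[period 1]
Births: 350 × 0.063 = 22  |  1460 × 0.272 = 397 ⇒ total 419
10–19: 1300 × 0.956 = 1243
20–29: 2180 × 0.965 = 2104
30–39: 350 × 0.948 = 332
40–49: 1980 × 0.936 = 1853
50+: 1460 × 0.936 + 1560 × 0.494 = 1367 + 771 = 2138
Net migration: 30–39 + 50 → 382
→ [419, 1243, 2104, 382, 1853, 2138]
[period 2]
Births: 2104 × 0.063 = 133  |  1853 × 0.272 = 504 ⇒ total 637
10–19: 419 × 0.956 = 401
20–29: 1243 × 0.965 = 1199
30–39: 2104 × 0.948 = 1995
40–49: 382 × 0.936 = 358
50+: 1853 × 0.936 + 2138 × 0.494 = 1734 + 1056 = 2790
Net migration: 30–39 + 50 → 2045
→ [637, 401, 1199, 2045, 358, 2790]
[period 3]
Births: 1199 × 0.063 = 76  |  358 × 0.272 = 97 ⇒ total 173
10–19: 637 × 0.956 = 609
20–29: 401 × 0.965 = 387
30–39: 1199 × 0.948 = 1137
40–49: 2045 × 0.936 = 1914
50+: 358 × 0.936 + 2790 × 0.494 = 335 + 1378 = 1713
Net migration: 30–39 + 50 → 1187
→ [173, 609, 387, 1187, 1914, 1713]
[period 4]
Births: 387 × 0.063 = 24  |  1914 × 0.272 = 521 ⇒ total 545
10–19: 173 × 0.956 = 165
20–29: 609 × 0.965 = 588
30–39: 387 × 0.948 = 367
40–49: 1187 × 0.936 = 1111
50+: 1914 × 0.936 + 1713 × 0.494 = 1792 + 846 = 2638
Net migration: 30–39 + 50 → 417
→ [545, 165, 588, 417, 1111, 2638]
Total: 8830 → 5464; change = -3366; percentage change = -38.1%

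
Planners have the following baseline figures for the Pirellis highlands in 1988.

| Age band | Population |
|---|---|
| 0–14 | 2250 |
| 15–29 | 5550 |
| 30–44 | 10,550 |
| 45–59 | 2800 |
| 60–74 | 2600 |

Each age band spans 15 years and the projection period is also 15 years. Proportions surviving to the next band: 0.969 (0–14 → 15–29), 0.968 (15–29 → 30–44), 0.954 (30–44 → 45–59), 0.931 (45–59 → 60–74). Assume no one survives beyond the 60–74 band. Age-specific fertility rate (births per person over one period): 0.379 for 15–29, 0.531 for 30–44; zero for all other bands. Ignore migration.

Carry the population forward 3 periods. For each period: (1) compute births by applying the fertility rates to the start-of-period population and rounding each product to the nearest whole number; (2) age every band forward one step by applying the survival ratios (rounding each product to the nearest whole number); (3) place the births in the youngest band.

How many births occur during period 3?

3950

Numbering the groups 1..5 from youngest to oldest:
[period 1]
Births: 5550 * 0.379 = 2103, 10550 * 0.531 = 5602 → 7705
Group 2: 2250 * 0.969 = 2180
Group 3: 5550 * 0.968 = 5372
Group 4: 10550 * 0.954 = 10065
Group 5: 2800 * 0.931 = 2607
Population now: 0–14=7705, 15–29=2180, 30–44=5372, 45–59=10065, 60–74=2607
[period 2]
Births: 2180 * 0.379 = 826, 5372 * 0.531 = 2853 → 3679
Group 2: 7705 * 0.969 = 7466
Group 3: 2180 * 0.968 = 2110
Group 4: 5372 * 0.954 = 5125
Group 5: 10065 * 0.931 = 9371
Population now: 0–14=3679, 15–29=7466, 30–44=2110, 45–59=5125, 60–74=9371
[period 3]
Births: 7466 * 0.379 = 2830, 2110 * 0.531 = 1120 → 3950
Group 2: 3679 * 0.969 = 3565
Group 3: 7466 * 0.968 = 7227
Group 4: 2110 * 0.954 = 2013
Group 5: 5125 * 0.931 = 4771
Population now: 0–14=3950, 15–29=3565, 30–44=7227, 45–59=2013, 60–74=4771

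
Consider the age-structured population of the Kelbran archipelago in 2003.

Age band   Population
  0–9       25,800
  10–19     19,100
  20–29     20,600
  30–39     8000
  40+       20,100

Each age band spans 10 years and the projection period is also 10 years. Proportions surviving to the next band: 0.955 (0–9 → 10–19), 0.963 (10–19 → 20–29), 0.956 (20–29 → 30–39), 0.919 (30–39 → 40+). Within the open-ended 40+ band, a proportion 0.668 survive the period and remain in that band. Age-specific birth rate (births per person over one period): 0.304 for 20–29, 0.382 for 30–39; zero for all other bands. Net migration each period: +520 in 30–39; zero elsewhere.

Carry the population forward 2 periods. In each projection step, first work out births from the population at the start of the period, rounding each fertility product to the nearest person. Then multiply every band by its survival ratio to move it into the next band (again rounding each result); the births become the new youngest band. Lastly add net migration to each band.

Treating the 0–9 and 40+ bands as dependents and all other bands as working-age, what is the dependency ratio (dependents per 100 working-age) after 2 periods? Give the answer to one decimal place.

— Period 1 —
Births: 20600 × 0.304 = 6262 ; 8000 × 0.382 = 3056 → 9318
10–19: 25800 × 0.955 = 24639
20–29: 19100 × 0.963 = 18393
30–39: 20600 × 0.956 = 19694
40+: 8000 × 0.919 + 20100 × 0.668 = 7352 + 13427 = 20779
Net migration: 30–39 + 520 → 20214
End of period: [9318, 24639, 18393, 20214, 20779]
— Period 2 —
Births: 18393 × 0.304 = 5591 ; 20214 × 0.382 = 7722 → 13313
10–19: 9318 × 0.955 = 8899
20–29: 24639 × 0.963 = 23727
30–39: 18393 × 0.956 = 17584
40+: 20214 × 0.919 + 20779 × 0.668 = 18577 + 13880 = 32457
Net migration: 30–39 + 520 → 18104
End of period: [13313, 8899, 23727, 18104, 32457]
Dependents (band 0–9 + band 40+) = 13313 + 32457 = 45770; working-age = 50730; ratio = 45770/50730 × 100 = 90.2

90.2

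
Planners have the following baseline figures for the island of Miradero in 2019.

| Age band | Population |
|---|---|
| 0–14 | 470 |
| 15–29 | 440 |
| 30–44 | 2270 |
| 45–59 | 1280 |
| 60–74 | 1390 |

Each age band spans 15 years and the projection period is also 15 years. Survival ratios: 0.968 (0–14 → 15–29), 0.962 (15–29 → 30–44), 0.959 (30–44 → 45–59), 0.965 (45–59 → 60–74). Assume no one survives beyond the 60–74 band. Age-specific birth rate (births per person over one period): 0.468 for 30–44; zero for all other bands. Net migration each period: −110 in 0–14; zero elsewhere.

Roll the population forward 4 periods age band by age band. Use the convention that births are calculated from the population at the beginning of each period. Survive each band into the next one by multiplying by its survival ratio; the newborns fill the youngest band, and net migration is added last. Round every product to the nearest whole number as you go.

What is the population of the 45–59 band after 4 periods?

Call the bands 1 to 5, youngest first.
Period 1.
Births: 2270 * 0.468 = 1062
Band 2: 470 * 0.968 = 455
Band 3: 440 * 0.962 = 423
Band 4: 2270 * 0.959 = 2177
Band 5: 1280 * 0.965 = 1235
Net migration: Band 1 − 110 → 952
Giving 952 / 455 / 423 / 2177 / 1235.
Period 2.
Births: 423 * 0.468 = 198
Band 2: 952 * 0.968 = 922
Band 3: 455 * 0.962 = 438
Band 4: 423 * 0.959 = 406
Band 5: 2177 * 0.965 = 2101
Net migration: Band 1 − 110 → 88
Giving 88 / 922 / 438 / 406 / 2101.
Period 3.
Births: 438 * 0.468 = 205
Band 2: 88 * 0.968 = 85
Band 3: 922 * 0.962 = 887
Band 4: 438 * 0.959 = 420
Band 5: 406 * 0.965 = 392
Net migration: Band 1 − 110 → 95
Giving 95 / 85 / 887 / 420 / 392.
Period 4.
Births: 887 * 0.468 = 415
Band 2: 95 * 0.968 = 92
Band 3: 85 * 0.962 = 82
Band 4: 887 * 0.959 = 851
Band 5: 420 * 0.965 = 405
Net migration: Band 1 − 110 → 305
Giving 305 / 92 / 82 / 851 / 405.

851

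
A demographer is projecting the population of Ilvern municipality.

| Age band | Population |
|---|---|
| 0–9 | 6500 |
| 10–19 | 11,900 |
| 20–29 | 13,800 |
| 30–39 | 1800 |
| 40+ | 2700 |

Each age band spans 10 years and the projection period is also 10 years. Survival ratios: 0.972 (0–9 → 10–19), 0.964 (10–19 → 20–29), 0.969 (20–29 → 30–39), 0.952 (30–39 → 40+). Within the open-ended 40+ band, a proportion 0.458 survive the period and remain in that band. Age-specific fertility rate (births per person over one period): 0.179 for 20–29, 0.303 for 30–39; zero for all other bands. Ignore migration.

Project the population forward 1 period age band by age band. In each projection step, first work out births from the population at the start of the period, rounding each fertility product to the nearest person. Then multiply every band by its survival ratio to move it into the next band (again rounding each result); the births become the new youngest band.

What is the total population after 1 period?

37128

Let group 1 be 0–9 through group 5 = 40+.
[period 1]
Births: 13800 * 0.179 = 2470, 1800 * 0.303 = 545 → total 3015
Group 2: 6500 * 0.972 = 6318
Group 3: 11900 * 0.964 = 11472
Group 4: 13800 * 0.969 = 13372
Group 5: 1800 * 0.952 + 2700 * 0.458 = 1714 + 1237 = 2951
Population now: 0–9=3015, 10–19=6318, 20–29=11472, 30–39=13372, 40+=2951
Total after period 1: 3015 + 6318 + 11472 + 13372 + 2951 = 37128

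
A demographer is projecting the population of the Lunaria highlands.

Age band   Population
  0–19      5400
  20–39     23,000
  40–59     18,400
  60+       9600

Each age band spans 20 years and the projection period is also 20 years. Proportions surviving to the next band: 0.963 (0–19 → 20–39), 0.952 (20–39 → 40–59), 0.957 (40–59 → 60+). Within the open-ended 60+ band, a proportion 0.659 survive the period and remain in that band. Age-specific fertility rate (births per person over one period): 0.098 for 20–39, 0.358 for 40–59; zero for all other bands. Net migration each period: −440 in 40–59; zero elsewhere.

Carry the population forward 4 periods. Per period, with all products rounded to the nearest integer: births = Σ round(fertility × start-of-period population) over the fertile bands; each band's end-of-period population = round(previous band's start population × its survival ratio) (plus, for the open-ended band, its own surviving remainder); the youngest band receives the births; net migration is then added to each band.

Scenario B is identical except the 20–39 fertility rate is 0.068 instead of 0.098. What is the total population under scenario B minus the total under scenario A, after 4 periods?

Period 1.
Births: 23000 × 0.098 = 2254 ; 18400 × 0.358 = 6587 — total 8841
20–39: 5400 × 0.963 = 5200
40–59: 23000 × 0.952 = 21896
60+: 18400 × 0.957 + 9600 × 0.659 = 17609 + 6326 = 23935
Net migration: 40–59 − 440 → 21456
Population now: 0–19=8841, 20–39=5200, 40–59=21456, 60+=23935
Period 2.
Births: 5200 × 0.098 = 510 ; 21456 × 0.358 = 7681 — total 8191
20–39: 8841 × 0.963 = 8514
40–59: 5200 × 0.952 = 4950
60+: 21456 × 0.957 + 23935 × 0.659 = 20533 + 15773 = 36306
Net migration: 40–59 − 440 → 4510
Population now: 0–19=8191, 20–39=8514, 40–59=4510, 60+=36306
Period 3.
Births: 8514 × 0.098 = 834 ; 4510 × 0.358 = 1615 — total 2449
20–39: 8191 × 0.963 = 7888
40–59: 8514 × 0.952 = 8105
60+: 4510 × 0.957 + 36306 × 0.659 = 4316 + 23926 = 28242
Net migration: 40–59 − 440 → 7665
Population now: 0–19=2449, 20–39=7888, 40–59=7665, 60+=28242
Period 4.
Births: 7888 × 0.098 = 773 ; 7665 × 0.358 = 2744 — total 3517
20–39: 2449 × 0.963 = 2358
40–59: 7888 × 0.952 = 7509
60+: 7665 × 0.957 + 28242 × 0.659 = 7335 + 18611 = 25946
Net migration: 40–59 − 440 → 7069
Population now: 0–19=3517, 20–39=2358, 40–59=7069, 60+=25946
Scenario A total after 4 periods: 38890
Scenario B projection —
Period 1.
Births: 23000 × 0.068 = 1564 ; 18400 × 0.358 = 6587 — total 8151
20–39: 5400 × 0.963 = 5200
40–59: 23000 × 0.952 = 21896
60+: 18400 × 0.957 + 9600 × 0.659 = 17609 + 6326 = 23935
Net migration: 40–59 − 440 → 21456
Population now: 0–19=8151, 20–39=5200, 40–59=21456, 60+=23935
Period 2.
Births: 5200 × 0.068 = 354 ; 21456 × 0.358 = 7681 — total 8035
20–39: 8151 × 0.963 = 7849
40–59: 5200 × 0.952 = 4950
60+: 21456 × 0.957 + 23935 × 0.659 = 20533 + 15773 = 36306
Net migration: 40–59 − 440 → 4510
Population now: 0–19=8035, 20–39=7849, 40–59=4510, 60+=36306
Period 3.
Births: 7849 × 0.068 = 534 ; 4510 × 0.358 = 1615 — total 2149
20–39: 8035 × 0.963 = 7738
40–59: 7849 × 0.952 = 7472
60+: 4510 × 0.957 + 36306 × 0.659 = 4316 + 23926 = 28242
Net migration: 40–59 − 440 → 7032
Population now: 0–19=2149, 20–39=7738, 40–59=7032, 60+=28242
Period 4.
Births: 7738 × 0.068 = 526 ; 7032 × 0.358 = 2517 — total 3043
20–39: 2149 × 0.963 = 2069
40–59: 7738 × 0.952 = 7367
60+: 7032 × 0.957 + 28242 × 0.659 = 6730 + 18611 = 25341
Net migration: 40–59 − 440 → 6927
Population now: 0–19=3043, 20–39=2069, 40–59=6927, 60+=25341
Scenario B total after 4 periods: 37380
Difference B − A = 37380 − 38890 = -1510

-1510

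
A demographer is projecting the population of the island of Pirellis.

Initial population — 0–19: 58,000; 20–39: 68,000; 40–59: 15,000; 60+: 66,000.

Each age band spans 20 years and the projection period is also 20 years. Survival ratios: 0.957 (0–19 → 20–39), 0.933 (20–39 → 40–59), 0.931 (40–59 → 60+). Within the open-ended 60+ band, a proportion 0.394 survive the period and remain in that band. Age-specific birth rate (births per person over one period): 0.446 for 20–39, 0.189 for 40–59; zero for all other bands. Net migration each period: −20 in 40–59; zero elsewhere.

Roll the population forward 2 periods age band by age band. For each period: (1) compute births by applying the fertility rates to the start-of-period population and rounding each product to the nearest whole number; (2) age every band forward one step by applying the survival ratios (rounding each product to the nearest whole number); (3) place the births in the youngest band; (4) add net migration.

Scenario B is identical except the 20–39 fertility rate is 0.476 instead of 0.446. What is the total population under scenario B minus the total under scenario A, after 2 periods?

3617

Period 1:
Births: 68000 * 0.446 = 30328, 15000 * 0.189 = 2835 → total 33163
20–39: 58000 * 0.957 = 55506
40–59: 68000 * 0.933 = 63444
60+: 15000 * 0.931 + 66000 * 0.394 = 13965 + 26004 = 39969
Net migration: 40–59 − 20 → 63424
Population now: 0–19=33163, 20–39=55506, 40–59=63424, 60+=39969
Period 2:
Births: 55506 * 0.446 = 24756, 63424 * 0.189 = 11987 → total 36743
20–39: 33163 * 0.957 = 31737
40–59: 55506 * 0.933 = 51787
60+: 63424 * 0.931 + 39969 * 0.394 = 59048 + 15748 = 74796
Net migration: 40–59 − 20 → 51767
Population now: 0–19=36743, 20–39=31737, 40–59=51767, 60+=74796
Scenario A total after 2 periods: 195043
Scenario B projection —
Period 1:
Births: 68000 * 0.476 = 32368, 15000 * 0.189 = 2835 → total 35203
20–39: 58000 * 0.957 = 55506
40–59: 68000 * 0.933 = 63444
60+: 15000 * 0.931 + 66000 * 0.394 = 13965 + 26004 = 39969
Net migration: 40–59 − 20 → 63424
Population now: 0–19=35203, 20–39=55506, 40–59=63424, 60+=39969
Period 2:
Births: 55506 * 0.476 = 26421, 63424 * 0.189 = 11987 → total 38408
20–39: 35203 * 0.957 = 33689
40–59: 55506 * 0.933 = 51787
60+: 63424 * 0.931 + 39969 * 0.394 = 59048 + 15748 = 74796
Net migration: 40–59 − 20 → 51767
Population now: 0–19=38408, 20–39=33689, 40–59=51767, 60+=74796
Scenario B total after 2 periods: 198660
Difference B − A = 198660 − 195043 = 3617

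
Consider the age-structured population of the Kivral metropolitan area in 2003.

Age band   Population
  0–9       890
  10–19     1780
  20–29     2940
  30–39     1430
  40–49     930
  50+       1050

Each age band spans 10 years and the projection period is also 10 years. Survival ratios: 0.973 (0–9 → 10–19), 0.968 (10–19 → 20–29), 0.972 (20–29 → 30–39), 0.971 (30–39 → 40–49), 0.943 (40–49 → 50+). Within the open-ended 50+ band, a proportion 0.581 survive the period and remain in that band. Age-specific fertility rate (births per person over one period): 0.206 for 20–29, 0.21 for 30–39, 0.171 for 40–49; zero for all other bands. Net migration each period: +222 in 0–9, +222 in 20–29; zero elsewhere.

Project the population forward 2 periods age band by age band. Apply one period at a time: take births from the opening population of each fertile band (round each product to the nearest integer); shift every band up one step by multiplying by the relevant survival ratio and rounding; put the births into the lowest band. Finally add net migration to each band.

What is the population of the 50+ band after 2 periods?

[period 1]
Births: 2940 × 0.206 = 606, 1430 × 0.21 = 300, 930 × 0.171 = 159 — total 1065
10–19: 890 × 0.973 = 866
20–29: 1780 × 0.968 = 1723
30–39: 2940 × 0.972 = 2858
40–49: 1430 × 0.971 = 1389
50+: 930 × 0.943 + 1050 × 0.581 = 877 + 610 = 1487
Net migration: 0–9 + 222 → 1287; 20–29 + 222 → 1945
Population now: 0–9=1287, 10–19=866, 20–29=1945, 30–39=2858, 40–49=1389, 50+=1487
[period 2]
Births: 1945 × 0.206 = 401, 2858 × 0.21 = 600, 1389 × 0.171 = 238 — total 1239
10–19: 1287 × 0.973 = 1252
20–29: 866 × 0.968 = 838
30–39: 1945 × 0.972 = 1891
40–49: 2858 × 0.971 = 2775
50+: 1389 × 0.943 + 1487 × 0.581 = 1310 + 864 = 2174
Net migration: 0–9 + 222 → 1461; 20–29 + 222 → 1060
Population now: 0–9=1461, 10–19=1252, 20–29=1060, 30–39=1891, 40–49=2775, 50+=2174

2174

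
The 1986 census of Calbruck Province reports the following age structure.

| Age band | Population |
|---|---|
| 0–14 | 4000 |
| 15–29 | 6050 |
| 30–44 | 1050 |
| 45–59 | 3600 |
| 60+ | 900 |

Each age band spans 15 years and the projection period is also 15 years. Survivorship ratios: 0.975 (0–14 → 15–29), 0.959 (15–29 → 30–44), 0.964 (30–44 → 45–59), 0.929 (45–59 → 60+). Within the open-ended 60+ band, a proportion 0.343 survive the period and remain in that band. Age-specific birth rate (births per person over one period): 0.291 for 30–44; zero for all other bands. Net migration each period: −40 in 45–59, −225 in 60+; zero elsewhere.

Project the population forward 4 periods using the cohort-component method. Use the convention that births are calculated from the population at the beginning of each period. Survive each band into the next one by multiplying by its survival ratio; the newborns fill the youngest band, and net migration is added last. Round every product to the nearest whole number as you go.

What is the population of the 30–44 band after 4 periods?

1579

[period 1]
Births: 1050 × 0.291 = 306
15–29: 4000 × 0.975 = 3900
30–44: 6050 × 0.959 = 5802
45–59: 1050 × 0.964 = 1012
60+: 3600 × 0.929 + 900 × 0.343 = 3344 + 309 = 3653
Net migration: 45–59 − 40 → 972; 60+ − 225 → 3428
Giving 306 / 3900 / 5802 / 972 / 3428.
[period 2]
Births: 5802 × 0.291 = 1688
15–29: 306 × 0.975 = 298
30–44: 3900 × 0.959 = 3740
45–59: 5802 × 0.964 = 5593
60+: 972 × 0.929 + 3428 × 0.343 = 903 + 1176 = 2079
Net migration: 45–59 − 40 → 5553; 60+ − 225 → 1854
Giving 1688 / 298 / 3740 / 5553 / 1854.
[period 3]
Births: 3740 × 0.291 = 1088
15–29: 1688 × 0.975 = 1646
30–44: 298 × 0.959 = 286
45–59: 3740 × 0.964 = 3605
60+: 5553 × 0.929 + 1854 × 0.343 = 5159 + 636 = 5795
Net migration: 45–59 − 40 → 3565; 60+ − 225 → 5570
Giving 1088 / 1646 / 286 / 3565 / 5570.
[period 4]
Births: 286 × 0.291 = 83
15–29: 1088 × 0.975 = 1061
30–44: 1646 × 0.959 = 1579
45–59: 286 × 0.964 = 276
60+: 3565 × 0.929 + 5570 × 0.343 = 3312 + 1911 = 5223
Net migration: 45–59 − 40 → 236; 60+ − 225 → 4998
Giving 83 / 1061 / 1579 / 236 / 4998.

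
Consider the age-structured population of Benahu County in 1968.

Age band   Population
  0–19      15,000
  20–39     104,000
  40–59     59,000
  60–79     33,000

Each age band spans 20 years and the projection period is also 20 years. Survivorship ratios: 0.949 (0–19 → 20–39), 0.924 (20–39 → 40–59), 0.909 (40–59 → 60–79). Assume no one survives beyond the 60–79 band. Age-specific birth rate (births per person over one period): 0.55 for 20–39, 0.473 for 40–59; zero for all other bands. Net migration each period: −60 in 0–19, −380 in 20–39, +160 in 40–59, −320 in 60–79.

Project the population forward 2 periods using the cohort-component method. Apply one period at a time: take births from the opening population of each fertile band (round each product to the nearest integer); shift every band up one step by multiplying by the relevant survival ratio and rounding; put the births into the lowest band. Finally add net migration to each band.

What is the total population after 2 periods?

Numbering the bands 1..4 from youngest to oldest:
[period 1]
Births: 104000 * 0.55 = 57200 ; 59000 * 0.473 = 27907 — total 85107
Band 2: 15000 * 0.949 = 14235
Band 3: 104000 * 0.924 = 96096
Band 4: 59000 * 0.909 = 53631
Net migration: Band 1 − 60 → 85047; Band 2 − 380 → 13855; Band 3 + 160 → 96256; Band 4 − 320 → 53311
End of period: [85047, 13855, 96256, 53311]
[period 2]
Births: 13855 * 0.55 = 7620 ; 96256 * 0.473 = 45529 — total 53149
Band 2: 85047 * 0.949 = 80710
Band 3: 13855 * 0.924 = 12802
Band 4: 96256 * 0.909 = 87497
Net migration: Band 1 − 60 → 53089; Band 2 − 380 → 80330; Band 3 + 160 → 12962; Band 4 − 320 → 87177
End of period: [53089, 80330, 12962, 87177]
Total after period 2: 53089 + 80330 + 12962 + 87177 = 233558

233558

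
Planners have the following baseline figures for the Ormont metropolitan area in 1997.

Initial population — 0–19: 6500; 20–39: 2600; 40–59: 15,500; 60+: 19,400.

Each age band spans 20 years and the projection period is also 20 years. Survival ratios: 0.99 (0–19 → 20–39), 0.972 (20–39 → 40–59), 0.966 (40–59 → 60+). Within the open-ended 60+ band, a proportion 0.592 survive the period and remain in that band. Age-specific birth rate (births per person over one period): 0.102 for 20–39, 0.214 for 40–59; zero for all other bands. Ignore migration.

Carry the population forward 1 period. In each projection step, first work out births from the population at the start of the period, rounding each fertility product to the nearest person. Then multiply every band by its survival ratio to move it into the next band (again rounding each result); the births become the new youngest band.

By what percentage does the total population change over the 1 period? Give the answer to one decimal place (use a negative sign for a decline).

-11.4

— Period 1 —
Births: 2600 × 0.102 = 265 ; 15500 × 0.214 = 3317 ⇒ total 3582
20–39: 6500 × 0.99 = 6435
40–59: 2600 × 0.972 = 2527
60+: 15500 × 0.966 + 19400 × 0.592 = 14973 + 11485 = 26458
Giving 3582 / 6435 / 2527 / 26458.
Total: 44000 → 39002; change = -4998; percentage change = -11.4%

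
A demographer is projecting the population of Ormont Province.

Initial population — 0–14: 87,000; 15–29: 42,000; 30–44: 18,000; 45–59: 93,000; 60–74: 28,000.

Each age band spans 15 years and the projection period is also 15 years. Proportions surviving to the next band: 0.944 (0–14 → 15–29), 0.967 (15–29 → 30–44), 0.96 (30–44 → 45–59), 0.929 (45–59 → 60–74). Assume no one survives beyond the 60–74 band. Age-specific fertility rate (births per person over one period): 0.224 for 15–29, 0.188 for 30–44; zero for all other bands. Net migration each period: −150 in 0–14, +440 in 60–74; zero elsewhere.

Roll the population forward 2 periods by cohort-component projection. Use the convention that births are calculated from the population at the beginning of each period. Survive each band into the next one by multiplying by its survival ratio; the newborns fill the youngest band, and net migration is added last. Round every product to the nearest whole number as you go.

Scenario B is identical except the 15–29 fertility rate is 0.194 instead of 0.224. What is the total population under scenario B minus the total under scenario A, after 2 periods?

[period 1]
Births: 42000 * 0.224 = 9408, 18000 * 0.188 = 3384 → total 12792
15–29: 87000 * 0.944 = 82128
30–44: 42000 * 0.967 = 40614
45–59: 18000 * 0.96 = 17280
60–74: 93000 * 0.929 = 86397
Net migration: 0–14 − 150 → 12642; 60–74 + 440 → 86837
End of period: [12642, 82128, 40614, 17280, 86837]
[period 2]
Births: 82128 * 0.224 = 18397, 40614 * 0.188 = 7635 → total 26032
15–29: 12642 * 0.944 = 11934
30–44: 82128 * 0.967 = 79418
45–59: 40614 * 0.96 = 38989
60–74: 17280 * 0.929 = 16053
Net migration: 0–14 − 150 → 25882; 60–74 + 440 → 16493
End of period: [25882, 11934, 79418, 38989, 16493]
Scenario A total after 2 periods: 172716
Scenario B projection —
[period 1]
Births: 42000 * 0.194 = 8148, 18000 * 0.188 = 3384 → total 11532
15–29: 87000 * 0.944 = 82128
30–44: 42000 * 0.967 = 40614
45–59: 18000 * 0.96 = 17280
60–74: 93000 * 0.929 = 86397
Net migration: 0–14 − 150 → 11382; 60–74 + 440 → 86837
End of period: [11382, 82128, 40614, 17280, 86837]
[period 2]
Births: 82128 * 0.194 = 15933, 40614 * 0.188 = 7635 → total 23568
15–29: 11382 * 0.944 = 10745
30–44: 82128 * 0.967 = 79418
45–59: 40614 * 0.96 = 38989
60–74: 17280 * 0.929 = 16053
Net migration: 0–14 − 150 → 23418; 60–74 + 440 → 16493
End of period: [23418, 10745, 79418, 38989, 16493]
Scenario B total after 2 periods: 169063
Difference B − A = 169063 − 172716 = -3653

-3653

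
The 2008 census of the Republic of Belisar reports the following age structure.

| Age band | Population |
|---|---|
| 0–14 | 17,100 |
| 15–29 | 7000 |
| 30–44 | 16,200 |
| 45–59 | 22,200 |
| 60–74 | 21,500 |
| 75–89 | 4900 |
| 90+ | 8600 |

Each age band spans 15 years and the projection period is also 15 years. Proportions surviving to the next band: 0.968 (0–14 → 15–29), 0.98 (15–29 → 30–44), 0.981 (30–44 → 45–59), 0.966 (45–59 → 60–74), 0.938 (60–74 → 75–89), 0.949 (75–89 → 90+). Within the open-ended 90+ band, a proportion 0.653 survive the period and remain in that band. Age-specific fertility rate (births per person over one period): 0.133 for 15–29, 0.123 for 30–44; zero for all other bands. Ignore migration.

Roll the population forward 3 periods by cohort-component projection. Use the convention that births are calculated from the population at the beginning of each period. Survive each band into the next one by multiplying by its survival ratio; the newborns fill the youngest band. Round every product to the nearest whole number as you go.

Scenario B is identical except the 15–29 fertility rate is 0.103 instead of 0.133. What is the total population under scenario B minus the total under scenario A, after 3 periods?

-786

Period 1.
Births: 7000 × 0.133 = 931  |  16200 × 0.123 = 1993 → total 2924
15–29: 17100 × 0.968 = 16553
30–44: 7000 × 0.98 = 6860
45–59: 16200 × 0.981 = 15892
60–74: 22200 × 0.966 = 21445
75–89: 21500 × 0.938 = 20167
90+: 4900 × 0.949 + 8600 × 0.653 = 4650 + 5616 = 10266
Giving 2924 / 16553 / 6860 / 15892 / 21445 / 20167 / 10266.
Period 2.
Births: 16553 × 0.133 = 2202  |  6860 × 0.123 = 844 → total 3046
15–29: 2924 × 0.968 = 2830
30–44: 16553 × 0.98 = 16222
45–59: 6860 × 0.981 = 6730
60–74: 15892 × 0.966 = 15352
75–89: 21445 × 0.938 = 20115
90+: 20167 × 0.949 + 10266 × 0.653 = 19138 + 6704 = 25842
Giving 3046 / 2830 / 16222 / 6730 / 15352 / 20115 / 25842.
Period 3.
Births: 2830 × 0.133 = 376  |  16222 × 0.123 = 1995 → total 2371
15–29: 3046 × 0.968 = 2949
30–44: 2830 × 0.98 = 2773
45–59: 16222 × 0.981 = 15914
60–74: 6730 × 0.966 = 6501
75–89: 15352 × 0.938 = 14400
90+: 20115 × 0.949 + 25842 × 0.653 = 19089 + 16875 = 35964
Giving 2371 / 2949 / 2773 / 15914 / 6501 / 14400 / 35964.
Scenario A total after 3 periods: 80872
Scenario B projection —
Period 1.
Births: 7000 × 0.103 = 721  |  16200 × 0.123 = 1993 → total 2714
15–29: 17100 × 0.968 = 16553
30–44: 7000 × 0.98 = 6860
45–59: 16200 × 0.981 = 15892
60–74: 22200 × 0.966 = 21445
75–89: 21500 × 0.938 = 20167
90+: 4900 × 0.949 + 8600 × 0.653 = 4650 + 5616 = 10266
Giving 2714 / 16553 / 6860 / 15892 / 21445 / 20167 / 10266.
Period 2.
Births: 16553 × 0.103 = 1705  |  6860 × 0.123 = 844 → total 2549
15–29: 2714 × 0.968 = 2627
30–44: 16553 × 0.98 = 16222
45–59: 6860 × 0.981 = 6730
60–74: 15892 × 0.966 = 15352
75–89: 21445 × 0.938 = 20115
90+: 20167 × 0.949 + 10266 × 0.653 = 19138 + 6704 = 25842
Giving 2549 / 2627 / 16222 / 6730 / 15352 / 20115 / 25842.
Period 3.
Births: 2627 × 0.103 = 271  |  16222 × 0.123 = 1995 → total 2266
15–29: 2549 × 0.968 = 2467
30–44: 2627 × 0.98 = 2574
45–59: 16222 × 0.981 = 15914
60–74: 6730 × 0.966 = 6501
75–89: 15352 × 0.938 = 14400
90+: 20115 × 0.949 + 25842 × 0.653 = 19089 + 16875 = 35964
Giving 2266 / 2467 / 2574 / 15914 / 6501 / 14400 / 35964.
Scenario B total after 3 periods: 80086
Difference B − A = 80086 − 80872 = -786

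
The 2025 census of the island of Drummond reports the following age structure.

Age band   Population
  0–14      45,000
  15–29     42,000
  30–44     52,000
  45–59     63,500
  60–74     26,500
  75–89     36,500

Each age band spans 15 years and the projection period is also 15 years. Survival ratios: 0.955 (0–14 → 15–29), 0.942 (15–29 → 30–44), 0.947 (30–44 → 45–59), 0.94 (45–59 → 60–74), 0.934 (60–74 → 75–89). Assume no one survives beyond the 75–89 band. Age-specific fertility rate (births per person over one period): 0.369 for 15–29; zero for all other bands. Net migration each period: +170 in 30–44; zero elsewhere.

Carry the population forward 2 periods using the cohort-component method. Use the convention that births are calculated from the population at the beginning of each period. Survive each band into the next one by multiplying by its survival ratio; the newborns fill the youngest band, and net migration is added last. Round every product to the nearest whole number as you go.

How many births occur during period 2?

15858

Let group 1 be 0–14 through group 6 = 75–89.
[period 1]
Births: 42000 × 0.369 = 15498
Group 2: 45000 × 0.955 = 42975
Group 3: 42000 × 0.942 = 39564
Group 4: 52000 × 0.947 = 49244
Group 5: 63500 × 0.94 = 59690
Group 6: 26500 × 0.934 = 24751
Net migration: Group 3 + 170 → 39734
Giving 15498 / 42975 / 39734 / 49244 / 59690 / 24751.
[period 2]
Births: 42975 × 0.369 = 15858
Group 2: 15498 × 0.955 = 14801
Group 3: 42975 × 0.942 = 40482
Group 4: 39734 × 0.947 = 37628
Group 5: 49244 × 0.94 = 46289
Group 6: 59690 × 0.934 = 55750
Net migration: Group 3 + 170 → 40652
Giving 15858 / 14801 / 40652 / 37628 / 46289 / 55750.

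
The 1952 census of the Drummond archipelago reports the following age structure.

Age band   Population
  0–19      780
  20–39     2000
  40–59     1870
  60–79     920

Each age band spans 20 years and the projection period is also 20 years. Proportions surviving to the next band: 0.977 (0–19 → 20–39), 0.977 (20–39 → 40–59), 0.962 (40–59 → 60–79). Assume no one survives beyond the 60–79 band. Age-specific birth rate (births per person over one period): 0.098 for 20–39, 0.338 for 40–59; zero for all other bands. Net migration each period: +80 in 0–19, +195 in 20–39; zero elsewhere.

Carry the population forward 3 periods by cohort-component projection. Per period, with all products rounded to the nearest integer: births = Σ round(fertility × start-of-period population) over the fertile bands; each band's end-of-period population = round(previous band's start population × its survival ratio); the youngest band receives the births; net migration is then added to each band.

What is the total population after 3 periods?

[period 1]
Births: 2000 × 0.098 = 196 ; 1870 × 0.338 = 632 ⇒ total 828
20–39: 780 × 0.977 = 762
40–59: 2000 × 0.977 = 1954
60–79: 1870 × 0.962 = 1799
Net migration: 0–19 + 80 → 908; 20–39 + 195 → 957
End of period: [908, 957, 1954, 1799]
[period 2]
Births: 957 × 0.098 = 94 ; 1954 × 0.338 = 660 ⇒ total 754
20–39: 908 × 0.977 = 887
40–59: 957 × 0.977 = 935
60–79: 1954 × 0.962 = 1880
Net migration: 0–19 + 80 → 834; 20–39 + 195 → 1082
End of period: [834, 1082, 935, 1880]
[period 3]
Births: 1082 × 0.098 = 106 ; 935 × 0.338 = 316 ⇒ total 422
20–39: 834 × 0.977 = 815
40–59: 1082 × 0.977 = 1057
60–79: 935 × 0.962 = 899
Net migration: 0–19 + 80 → 502; 20–39 + 195 → 1010
End of period: [502, 1010, 1057, 899]
Total after period 3: 502 + 1010 + 1057 + 899 = 3468

3468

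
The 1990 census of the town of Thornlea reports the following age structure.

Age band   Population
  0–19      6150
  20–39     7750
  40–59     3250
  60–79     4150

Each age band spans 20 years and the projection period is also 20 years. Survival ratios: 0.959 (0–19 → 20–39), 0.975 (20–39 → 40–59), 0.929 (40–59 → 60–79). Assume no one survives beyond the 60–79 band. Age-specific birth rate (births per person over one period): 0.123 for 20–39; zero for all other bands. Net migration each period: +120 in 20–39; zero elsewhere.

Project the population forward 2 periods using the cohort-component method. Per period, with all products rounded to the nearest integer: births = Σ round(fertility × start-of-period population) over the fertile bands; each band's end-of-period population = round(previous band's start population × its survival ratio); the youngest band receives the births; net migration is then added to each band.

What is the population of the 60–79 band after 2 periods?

7020

Period 1:
Births: 7750 * 0.123 = 953
20–39: 6150 * 0.959 = 5898
40–59: 7750 * 0.975 = 7556
60–79: 3250 * 0.929 = 3019
Net migration: 20–39 + 120 → 6018
Giving 953 / 6018 / 7556 / 3019.
Period 2:
Births: 6018 * 0.123 = 740
20–39: 953 * 0.959 = 914
40–59: 6018 * 0.975 = 5868
60–79: 7556 * 0.929 = 7020
Net migration: 20–39 + 120 → 1034
Giving 740 / 1034 / 5868 / 7020.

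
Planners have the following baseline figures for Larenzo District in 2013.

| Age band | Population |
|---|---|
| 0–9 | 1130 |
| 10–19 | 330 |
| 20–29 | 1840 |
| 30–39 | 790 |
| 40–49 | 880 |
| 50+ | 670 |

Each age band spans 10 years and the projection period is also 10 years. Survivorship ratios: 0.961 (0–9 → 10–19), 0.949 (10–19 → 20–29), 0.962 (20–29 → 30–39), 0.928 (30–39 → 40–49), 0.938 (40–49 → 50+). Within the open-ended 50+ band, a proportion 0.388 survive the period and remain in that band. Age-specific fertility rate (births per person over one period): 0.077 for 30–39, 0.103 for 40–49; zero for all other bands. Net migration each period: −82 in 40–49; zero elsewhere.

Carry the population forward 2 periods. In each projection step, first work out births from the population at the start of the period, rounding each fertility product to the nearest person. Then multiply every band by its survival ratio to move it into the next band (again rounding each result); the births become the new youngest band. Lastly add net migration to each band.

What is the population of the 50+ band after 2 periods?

Numbering the groups 1..6 from youngest to oldest:
Period 1.
Births: 790 * 0.077 = 61, 880 * 0.103 = 91 — total 152
Group 2: 1130 * 0.961 = 1086
Group 3: 330 * 0.949 = 313
Group 4: 1840 * 0.962 = 1770
Group 5: 790 * 0.928 = 733
Group 6: 880 * 0.938 + 670 * 0.388 = 825 + 260 = 1085
Net migration: Group 5 − 82 → 651
End of period: [152, 1086, 313, 1770, 651, 1085]
Period 2.
Births: 1770 * 0.077 = 136, 651 * 0.103 = 67 — total 203
Group 2: 152 * 0.961 = 146
Group 3: 1086 * 0.949 = 1031
Group 4: 313 * 0.962 = 301
Group 5: 1770 * 0.928 = 1643
Group 6: 651 * 0.938 + 1085 * 0.388 = 611 + 421 = 1032
Net migration: Group 5 − 82 → 1561
End of period: [203, 146, 1031, 301, 1561, 1032]

1032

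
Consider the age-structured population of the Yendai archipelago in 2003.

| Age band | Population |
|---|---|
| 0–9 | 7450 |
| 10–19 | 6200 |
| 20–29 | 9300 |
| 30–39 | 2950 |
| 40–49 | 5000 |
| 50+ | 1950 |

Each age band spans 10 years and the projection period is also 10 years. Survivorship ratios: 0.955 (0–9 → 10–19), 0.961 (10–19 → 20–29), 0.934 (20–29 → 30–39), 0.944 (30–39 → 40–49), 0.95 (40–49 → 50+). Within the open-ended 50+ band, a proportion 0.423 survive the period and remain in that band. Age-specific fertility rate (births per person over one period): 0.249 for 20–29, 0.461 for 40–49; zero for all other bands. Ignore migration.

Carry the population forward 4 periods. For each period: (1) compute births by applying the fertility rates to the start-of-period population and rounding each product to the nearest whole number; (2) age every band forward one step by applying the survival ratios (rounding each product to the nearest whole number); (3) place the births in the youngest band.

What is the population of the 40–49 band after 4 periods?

6029

Let band 1 be 0–9 through band 6 = 50+.
— Period 1 —
Births: 9300 × 0.249 = 2316 ; 5000 × 0.461 = 2305 — total 4621
Band 2: 7450 × 0.955 = 7115
Band 3: 6200 × 0.961 = 5958
Band 4: 9300 × 0.934 = 8686
Band 5: 2950 × 0.944 = 2785
Band 6: 5000 × 0.95 + 1950 × 0.423 = 4750 + 825 = 5575
Giving 4621 / 7115 / 5958 / 8686 / 2785 / 5575.
— Period 2 —
Births: 5958 × 0.249 = 1484 ; 2785 × 0.461 = 1284 — total 2768
Band 2: 4621 × 0.955 = 4413
Band 3: 7115 × 0.961 = 6838
Band 4: 5958 × 0.934 = 5565
Band 5: 8686 × 0.944 = 8200
Band 6: 2785 × 0.95 + 5575 × 0.423 = 2646 + 2358 = 5004
Giving 2768 / 4413 / 6838 / 5565 / 8200 / 5004.
— Period 3 —
Births: 6838 × 0.249 = 1703 ; 8200 × 0.461 = 3780 — total 5483
Band 2: 2768 × 0.955 = 2643
Band 3: 4413 × 0.961 = 4241
Band 4: 6838 × 0.934 = 6387
Band 5: 5565 × 0.944 = 5253
Band 6: 8200 × 0.95 + 5004 × 0.423 = 7790 + 2117 = 9907
Giving 5483 / 2643 / 4241 / 6387 / 5253 / 9907.
— Period 4 —
Births: 4241 × 0.249 = 1056 ; 5253 × 0.461 = 2422 — total 3478
Band 2: 5483 × 0.955 = 5236
Band 3: 2643 × 0.961 = 2540
Band 4: 4241 × 0.934 = 3961
Band 5: 6387 × 0.944 = 6029
Band 6: 5253 × 0.95 + 9907 × 0.423 = 4990 + 4191 = 9181
Giving 3478 / 5236 / 2540 / 3961 / 6029 / 9181.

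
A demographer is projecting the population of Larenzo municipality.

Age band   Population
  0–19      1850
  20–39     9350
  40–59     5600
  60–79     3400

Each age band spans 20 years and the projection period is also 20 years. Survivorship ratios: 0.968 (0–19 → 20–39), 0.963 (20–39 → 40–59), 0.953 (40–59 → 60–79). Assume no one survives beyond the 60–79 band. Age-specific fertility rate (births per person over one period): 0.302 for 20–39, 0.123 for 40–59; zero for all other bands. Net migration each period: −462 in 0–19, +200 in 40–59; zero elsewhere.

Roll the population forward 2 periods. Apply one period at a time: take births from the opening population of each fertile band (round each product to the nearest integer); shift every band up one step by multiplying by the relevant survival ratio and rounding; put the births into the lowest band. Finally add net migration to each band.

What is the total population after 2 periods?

14860

(Groups numbered youngest = 1 to oldest = 4.)
Period 1:
Births: 9350 × 0.302 = 2824 ; 5600 × 0.123 = 689 ⇒ total 3513
Group 2: 1850 × 0.968 = 1791
Group 3: 9350 × 0.963 = 9004
Group 4: 5600 × 0.953 = 5337
Net migration: Group 1 − 462 → 3051; Group 3 + 200 → 9204
→ [3051, 1791, 9204, 5337]
Period 2:
Births: 1791 × 0.302 = 541 ; 9204 × 0.123 = 1132 ⇒ total 1673
Group 2: 3051 × 0.968 = 2953
Group 3: 1791 × 0.963 = 1725
Group 4: 9204 × 0.953 = 8771
Net migration: Group 1 − 462 → 1211; Group 3 + 200 → 1925
→ [1211, 2953, 1925, 8771]
Total after period 2: 1211 + 2953 + 1925 + 8771 = 14860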